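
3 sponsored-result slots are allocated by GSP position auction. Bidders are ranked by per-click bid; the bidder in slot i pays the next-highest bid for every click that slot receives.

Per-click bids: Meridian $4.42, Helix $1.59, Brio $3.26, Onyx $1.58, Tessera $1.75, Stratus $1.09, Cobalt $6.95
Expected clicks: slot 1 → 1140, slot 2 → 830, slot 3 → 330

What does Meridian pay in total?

Meridian pays $2705.80

Ranked by bid: $6.95 (Cobalt) > $4.42 (Meridian) > $3.26 (Brio) > $1.75 (Tessera) > …
Meridian holds slot 2 → pays next bid $3.26 × 830 clicks = $2705.80.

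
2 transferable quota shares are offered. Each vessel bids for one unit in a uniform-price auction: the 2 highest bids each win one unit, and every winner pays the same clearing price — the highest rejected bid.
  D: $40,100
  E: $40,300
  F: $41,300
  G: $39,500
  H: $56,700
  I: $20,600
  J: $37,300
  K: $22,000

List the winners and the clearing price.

H, F; each pays $40,300

Sorting: 56,700 (H), 41,300 (F), 40,300 (E), 40,100 (D), …
Top 2: H, F.
Clearing price = highest rejected bid = $40,300.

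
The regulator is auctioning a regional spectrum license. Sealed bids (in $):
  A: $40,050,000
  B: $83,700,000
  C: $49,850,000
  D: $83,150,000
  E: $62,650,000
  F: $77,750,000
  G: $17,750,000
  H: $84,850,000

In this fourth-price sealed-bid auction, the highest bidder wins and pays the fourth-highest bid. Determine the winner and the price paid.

Bids ranked: 84,850,000 (H) > 83,700,000 (B) > 83,150,000 (D) > 77,750,000 (F) > 62,650,000 (E) > 49,850,000 (C) > …
H wins; payment is bid #4 in the ranking = $77,750,000.

H pays $77,750,000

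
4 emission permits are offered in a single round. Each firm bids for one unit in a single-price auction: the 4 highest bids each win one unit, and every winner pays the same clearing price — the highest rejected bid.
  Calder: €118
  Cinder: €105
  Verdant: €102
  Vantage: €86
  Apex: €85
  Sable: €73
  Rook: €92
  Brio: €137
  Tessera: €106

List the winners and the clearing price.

Brio, Calder, Tessera, Cinder; each pays €102

Ordering the bids: 137 (Brio), 118 (Calder), 106 (Tessera), 105 (Cinder), 102 (Verdant), 92 (Rook), …
Top 4: Brio, Calder, Tessera, Cinder.
Highest unsuccessful bid: €102 → clearing price.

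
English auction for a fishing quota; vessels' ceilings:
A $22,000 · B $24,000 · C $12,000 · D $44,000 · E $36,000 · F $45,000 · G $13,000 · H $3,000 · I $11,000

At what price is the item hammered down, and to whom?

Ascending (English) auction: the price rises until one bidder remains; the winner pays the price at which the last rival dropped out.
Limits ranked: 45,000 (F) > 44,000 (D) > 36,000 (E) > 24,000 (B) > 22,000 (A) > 13,000 (G) > …
Once the price passes $44,000, only F is left; the hammer falls at D's limit of $44,000.

F wins at $44,000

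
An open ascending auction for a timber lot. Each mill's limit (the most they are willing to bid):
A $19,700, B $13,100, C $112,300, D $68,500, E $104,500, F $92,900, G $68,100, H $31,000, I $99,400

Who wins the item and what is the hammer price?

C wins at $104,500

Limits ranked: 112,300 (C) > 104,500 (E) > 99,400 (I) > 92,900 (F) > 68,500 (D) > 68,100 (G) > …
Once the price passes $104,500, only C is left; the hammer falls at E's limit of $104,500.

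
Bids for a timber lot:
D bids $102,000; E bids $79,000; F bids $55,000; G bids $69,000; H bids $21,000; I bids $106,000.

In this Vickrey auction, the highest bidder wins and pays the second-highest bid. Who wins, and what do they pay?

Rule: the highest bidder wins and pays the second-highest bid.
Bids in order: 106,000 (I) > 102,000 (D) > 79,000 (E) > 69,000 (G) > 55,000 (F) > 21,000 (H)
Second-price: I pays D's bid of $102,000.

I pays $102,000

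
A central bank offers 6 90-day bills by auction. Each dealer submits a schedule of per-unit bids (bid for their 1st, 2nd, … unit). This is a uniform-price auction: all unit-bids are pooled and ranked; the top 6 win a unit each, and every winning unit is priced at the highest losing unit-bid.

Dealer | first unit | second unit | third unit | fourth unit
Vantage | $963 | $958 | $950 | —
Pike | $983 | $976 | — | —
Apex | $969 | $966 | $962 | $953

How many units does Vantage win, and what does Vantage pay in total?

Merging the schedules and taking the best 6: 983 (Pike-1), 976 (Pike-2), 969 (Apex-1), 966 (Apex-2), 963 (Vantage-1), 962 (Apex-3)
First bid not allocated: $958.
Vantage wins 1 unit(s) at $958 each.

Vantage: 1 unit, pays $958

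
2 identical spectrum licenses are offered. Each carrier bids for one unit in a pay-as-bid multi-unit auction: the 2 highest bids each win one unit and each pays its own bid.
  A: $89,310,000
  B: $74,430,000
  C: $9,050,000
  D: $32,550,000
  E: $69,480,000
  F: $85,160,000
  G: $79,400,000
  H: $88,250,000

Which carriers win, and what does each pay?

A $89,310,000, H $88,250,000

Sorting: 89,310,000 (A), 88,250,000 (H), 85,160,000 (F), 79,400,000 (G), …
Winners (2 units): A, H.
Each winner pays its own bid: A $89,310,000, H $88,250,000.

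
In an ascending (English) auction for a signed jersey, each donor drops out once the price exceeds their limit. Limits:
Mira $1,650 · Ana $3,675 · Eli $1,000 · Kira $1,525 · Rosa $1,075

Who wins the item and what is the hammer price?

Ana wins at $1,650

Open ascending-bid auction: the price rises until one bidder remains; the winner pays the price at which the last rival dropped out.
Limits ranked: 3,675 (Ana) > 1,650 (Mira) > 1,525 (Kira) > 1,075 (Rosa) > 1,000 (Eli)
Once the price passes $1,650, only Ana is left; the hammer falls at Mira's limit of $1,650.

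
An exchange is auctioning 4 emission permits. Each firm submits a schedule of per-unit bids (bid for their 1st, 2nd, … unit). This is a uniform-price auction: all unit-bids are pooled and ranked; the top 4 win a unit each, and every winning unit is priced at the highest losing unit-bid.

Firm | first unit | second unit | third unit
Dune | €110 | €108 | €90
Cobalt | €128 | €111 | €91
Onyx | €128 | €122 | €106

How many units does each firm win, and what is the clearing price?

Merging the schedules and taking the best 4: 128 (Cobalt-1), 128 (Onyx-1), 122 (Onyx-2), 111 (Cobalt-2)
The (k+1)-th unit-bid is €110.
Allocation: Cobalt 2, Onyx 2.

Cobalt 2, Onyx 2; clearing price €110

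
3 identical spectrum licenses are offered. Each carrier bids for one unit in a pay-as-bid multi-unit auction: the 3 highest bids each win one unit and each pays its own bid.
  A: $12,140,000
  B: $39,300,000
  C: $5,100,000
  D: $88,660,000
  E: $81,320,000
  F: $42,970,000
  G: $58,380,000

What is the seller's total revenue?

Total revenue: $228,360,000

Sorting: 88,660,000 (D), 81,320,000 (E), 58,380,000 (G), 42,970,000 (F), 39,300,000 (B), …
Top 3: D, E, G.
Total revenue = 88,660,000 + 81,320,000 + 58,380,000 = $228,360,000.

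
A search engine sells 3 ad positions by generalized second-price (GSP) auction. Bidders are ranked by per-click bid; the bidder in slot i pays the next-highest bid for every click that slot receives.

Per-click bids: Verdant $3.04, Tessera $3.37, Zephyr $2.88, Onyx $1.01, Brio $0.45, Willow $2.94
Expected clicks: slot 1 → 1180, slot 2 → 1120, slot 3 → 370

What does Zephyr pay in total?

Per-click bids in order: $3.37 (Tessera) > $3.04 (Verdant) > $2.94 (Willow) > $2.88 (Zephyr) > …
Zephyr ranks below slot 3 → no slot, pays nothing.

Zephyr pays $0.00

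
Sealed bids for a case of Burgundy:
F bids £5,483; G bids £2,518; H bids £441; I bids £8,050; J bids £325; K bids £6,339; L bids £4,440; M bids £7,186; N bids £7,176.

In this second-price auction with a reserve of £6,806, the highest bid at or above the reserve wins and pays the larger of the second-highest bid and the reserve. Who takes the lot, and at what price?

Bids ranked: 8,050 (I) > 7,186 (M) > 7,176 (N) > 6,339 (K) > 5,483 (F) > 4,440 (L) > …
Highest eligible bid: I at £8,050.
max(second-highest £7,186, reserve £6,806) = £7,186; the reserve does not bind.

I pays £7,186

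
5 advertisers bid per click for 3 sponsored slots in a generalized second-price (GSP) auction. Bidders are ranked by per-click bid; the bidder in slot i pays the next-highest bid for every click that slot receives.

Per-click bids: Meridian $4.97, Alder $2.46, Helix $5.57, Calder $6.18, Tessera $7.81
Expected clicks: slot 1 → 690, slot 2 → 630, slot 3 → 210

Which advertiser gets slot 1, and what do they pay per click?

Ranked by bid: $7.81 (Tessera) > $6.18 (Calder) > $5.57 (Helix) > $4.97 (Meridian) > …
Slot 1 goes to the first-ranked bidder, Tessera, who pays the next bid down: $6.18/click.

Tessera; $6.18 per click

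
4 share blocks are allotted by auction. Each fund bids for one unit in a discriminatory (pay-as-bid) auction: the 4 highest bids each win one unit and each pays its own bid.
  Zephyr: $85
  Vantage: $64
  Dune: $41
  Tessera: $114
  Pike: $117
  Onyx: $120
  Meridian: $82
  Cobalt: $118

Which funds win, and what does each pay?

Bids ranked high→low: 120 (Onyx), 118 (Cobalt), 117 (Pike), 114 (Tessera), 85 (Zephyr), 82 (Meridian), …
The 4 highest are Onyx, Cobalt, Pike, Tessera.
Each winner pays its own bid: Onyx $120, Cobalt $118, Pike $117, Tessera $114.

Onyx $120, Cobalt $118, Pike $117, Tessera $114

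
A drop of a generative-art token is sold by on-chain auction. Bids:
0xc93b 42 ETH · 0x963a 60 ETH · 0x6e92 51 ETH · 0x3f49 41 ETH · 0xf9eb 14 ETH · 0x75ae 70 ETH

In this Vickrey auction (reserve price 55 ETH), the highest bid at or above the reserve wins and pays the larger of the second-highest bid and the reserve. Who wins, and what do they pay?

Bids ranked: 70 (0x75ae) > 60 (0x963a) > 51 (0x6e92) > 42 (0xc93b) > 41 (0x3f49) > 14 (0xf9eb)
Highest eligible bid: 0x75ae at 70 ETH.
Second-highest bid 60 ETH exceeds the reserve 55 ETH → payment 60 ETH.

0x75ae pays 60 ETH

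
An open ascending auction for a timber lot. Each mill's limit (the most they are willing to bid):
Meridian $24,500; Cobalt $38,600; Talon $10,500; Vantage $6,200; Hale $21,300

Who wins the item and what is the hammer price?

Cobalt wins at $24,500

Rule: the price rises until one bidder remains; the winner pays the price at which the last rival dropped out.
Limits ranked: 38,600 (Cobalt) > 24,500 (Meridian) > 21,300 (Hale) > 10,500 (Talon) > 6,200 (Vantage)
Bidding ends when Meridian exits at $24,500; Cobalt takes it.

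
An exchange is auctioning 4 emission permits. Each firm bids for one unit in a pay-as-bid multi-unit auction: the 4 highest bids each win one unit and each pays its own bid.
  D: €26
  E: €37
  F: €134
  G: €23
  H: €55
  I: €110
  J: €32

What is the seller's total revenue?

Total revenue: €336

Ordering the bids: 134 (F), 110 (I), 55 (H), 37 (E), 32 (J), 26 (D), …
Top 4: F, I, H, E.
Total revenue = 134 + 110 + 55 + 37 = €336.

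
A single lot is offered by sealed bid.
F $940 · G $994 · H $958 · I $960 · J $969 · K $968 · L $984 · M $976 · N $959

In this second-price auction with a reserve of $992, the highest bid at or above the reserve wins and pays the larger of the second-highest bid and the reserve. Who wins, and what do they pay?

Bids in order: 994 (G) > 984 (L) > 976 (M) > 969 (J) > 968 (K) > 960 (I) > …
Highest eligible bid: G at $994.
Second-highest bid $984 is below the reserve $992, so the reserve binds → payment $992.

G pays $992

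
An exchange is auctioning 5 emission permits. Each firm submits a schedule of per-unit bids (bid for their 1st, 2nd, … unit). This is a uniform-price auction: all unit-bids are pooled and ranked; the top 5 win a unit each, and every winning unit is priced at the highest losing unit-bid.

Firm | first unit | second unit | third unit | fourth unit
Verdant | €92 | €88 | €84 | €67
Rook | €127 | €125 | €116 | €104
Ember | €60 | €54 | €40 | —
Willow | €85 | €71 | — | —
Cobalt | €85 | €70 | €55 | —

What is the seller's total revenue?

Total revenue: €440

All unit-bids, highest first — top 5: 127 (Rook-1), 125 (Rook-2), 116 (Rook-3), 104 (Rook-4), 92 (Verdant-1)
The (k+1)-th unit-bid is €88.
Allocation: Rook 4, Verdant 1. Every unit priced at €88.
Revenue = 5 × 88 = €440.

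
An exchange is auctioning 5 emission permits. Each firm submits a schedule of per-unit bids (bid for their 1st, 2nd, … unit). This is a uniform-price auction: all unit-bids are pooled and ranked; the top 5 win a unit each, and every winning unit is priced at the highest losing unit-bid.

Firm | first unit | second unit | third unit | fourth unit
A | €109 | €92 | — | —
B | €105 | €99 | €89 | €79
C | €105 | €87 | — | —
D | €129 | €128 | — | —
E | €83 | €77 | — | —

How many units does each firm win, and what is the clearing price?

Merging the schedules and taking the best 5: 129 (D-1), 128 (D-2), 109 (A-1), 105 (B-1), 105 (C-1)
The (k+1)-th unit-bid is €99.
Allocation: A 1, B 1, C 1, D 2.

A 1, B 1, C 1, D 2; clearing price €99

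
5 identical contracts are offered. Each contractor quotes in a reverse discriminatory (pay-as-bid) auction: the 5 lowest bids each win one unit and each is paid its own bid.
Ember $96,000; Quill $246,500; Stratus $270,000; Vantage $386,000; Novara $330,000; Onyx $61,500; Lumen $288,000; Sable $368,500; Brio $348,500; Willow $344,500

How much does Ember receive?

Ember is paid $96,000

Bids ranked low→high: 61,500 (Onyx), 96,000 (Ember), 246,500 (Quill), 270,000 (Stratus), 288,000 (Lumen), 330,000 (Novara), 344,500 (Willow), …
Lowest 5: Onyx, Ember, Quill, Stratus, Lumen.
Ember wins → own bid $96,000.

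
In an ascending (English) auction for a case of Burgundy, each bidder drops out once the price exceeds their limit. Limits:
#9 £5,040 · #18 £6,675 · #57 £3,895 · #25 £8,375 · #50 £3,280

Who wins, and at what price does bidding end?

Rule: the price rises until one bidder remains; the winner pays the price at which the last rival dropped out.
Limits ranked: 8,375 (#25) > 6,675 (#18) > 5,040 (#9) > 3,895 (#57) > 3,280 (#50)
#18 is the last rival to drop out, at £6,675; #25 remains and wins at that price.

#25 wins at £6,675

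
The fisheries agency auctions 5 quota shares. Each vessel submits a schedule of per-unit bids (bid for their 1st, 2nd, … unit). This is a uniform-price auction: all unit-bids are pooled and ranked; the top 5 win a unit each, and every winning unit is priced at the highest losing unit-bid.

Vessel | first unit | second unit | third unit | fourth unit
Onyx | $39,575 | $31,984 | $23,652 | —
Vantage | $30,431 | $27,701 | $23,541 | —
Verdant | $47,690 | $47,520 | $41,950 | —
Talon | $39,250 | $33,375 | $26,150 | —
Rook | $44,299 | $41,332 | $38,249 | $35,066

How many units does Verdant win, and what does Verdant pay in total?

Verdant: 3 units, pays $118,725

Pooled unit-bids ranked (top 5): 47,690 (Verdant-1), 47,520 (Verdant-2), 44,299 (Rook-1), 41,950 (Verdant-3), 41,332 (Rook-2)
Highest rejected unit-bid = $39,575.
Verdant wins 3 unit(s) at $39,575 each.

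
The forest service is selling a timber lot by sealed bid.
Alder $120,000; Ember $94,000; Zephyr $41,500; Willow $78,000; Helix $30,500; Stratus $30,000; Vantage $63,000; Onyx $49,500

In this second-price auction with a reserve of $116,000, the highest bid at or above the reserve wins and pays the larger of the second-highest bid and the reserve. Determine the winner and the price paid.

Alder pays $116,000

Bids ranked: 120,000 (Alder) > 94,000 (Ember) > 78,000 (Willow) > 63,000 (Vantage) > 49,500 (Onyx) > 41,500 (Zephyr) > …
Highest eligible bid: Alder at $120,000.
max(second-highest $94,000, reserve $116,000) = $116,000.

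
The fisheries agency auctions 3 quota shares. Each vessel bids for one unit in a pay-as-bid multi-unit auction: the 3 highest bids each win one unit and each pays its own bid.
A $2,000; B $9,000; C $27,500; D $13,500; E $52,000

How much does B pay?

Sorting: 52,000 (E), 27,500 (C), 13,500 (D), 9,000 (B), 2,000 (A)
Top 3: E, C, D.
B does not win → $0.

B pays $0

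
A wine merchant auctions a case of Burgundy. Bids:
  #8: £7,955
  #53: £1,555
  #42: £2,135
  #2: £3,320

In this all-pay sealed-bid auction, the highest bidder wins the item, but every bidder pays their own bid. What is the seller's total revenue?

Bids in order: 7,955 (#8) > 3,320 (#2) > 2,135 (#42) > 1,555 (#53)
Every bidder forfeits their bid regardless of winning.
Revenue = 7,955 + 1,555 + 2,135 + 3,320 = £14,965.

Total revenue: £14,965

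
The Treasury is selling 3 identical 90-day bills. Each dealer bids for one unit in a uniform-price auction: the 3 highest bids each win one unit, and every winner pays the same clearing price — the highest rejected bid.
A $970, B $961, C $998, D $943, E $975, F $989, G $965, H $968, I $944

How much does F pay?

F pays $970

Sorting: 998 (C), 989 (F), 975 (E), 970 (A), 968 (H), …
The 3 highest are C, F, E.
First losing bid is A's $970, which sets the uniform price.
F wins → pays $970.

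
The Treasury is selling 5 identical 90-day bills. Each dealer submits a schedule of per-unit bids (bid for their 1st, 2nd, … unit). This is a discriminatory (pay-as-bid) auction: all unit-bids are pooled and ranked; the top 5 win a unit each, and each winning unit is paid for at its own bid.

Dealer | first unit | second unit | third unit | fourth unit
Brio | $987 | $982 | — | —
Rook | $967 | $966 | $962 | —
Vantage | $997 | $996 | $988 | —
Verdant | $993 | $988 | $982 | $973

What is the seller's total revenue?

Total revenue: $4,962

Pooled unit-bids ranked (top 5): 997 (Vantage-1), 996 (Vantage-2), 993 (Verdant-1), 988 (Vantage-3), 988 (Verdant-2)
Next rejected bid: $987 (not a price — pay-as-bid).
Each winning unit pays its own bid.
Revenue = 997 + 996 + 993 + 988 + 988 = $4,962.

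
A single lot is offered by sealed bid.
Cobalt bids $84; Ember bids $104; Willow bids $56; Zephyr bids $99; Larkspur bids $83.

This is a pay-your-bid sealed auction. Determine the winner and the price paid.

Ember pays $104

Sorting bids: 104 (Ember) > 99 (Zephyr) > 84 (Cobalt) > 83 (Larkspur) > 56 (Willow)
First-price: Ember pays what they bid, $104.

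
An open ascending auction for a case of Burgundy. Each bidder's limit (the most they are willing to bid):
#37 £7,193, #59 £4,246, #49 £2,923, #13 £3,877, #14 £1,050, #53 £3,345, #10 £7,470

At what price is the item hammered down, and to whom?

#10 wins at £7,193

Rule: the price rises until one bidder remains; the winner pays the price at which the last rival dropped out.
Limits in order: 7,470 (#10) > 7,193 (#37) > 4,246 (#59) > 3,877 (#13) > 3,345 (#53) > 2,923 (#49) > …
Once the price passes £7,193, only #10 is left; the hammer falls at #37's limit of £7,193.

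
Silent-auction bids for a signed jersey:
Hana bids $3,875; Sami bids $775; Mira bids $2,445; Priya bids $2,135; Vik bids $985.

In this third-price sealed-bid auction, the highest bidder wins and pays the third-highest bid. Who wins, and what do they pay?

Rule: the highest bidder wins and pays the third-highest bid.
Sorting bids: 3,875 (Hana) > 2,445 (Mira) > 2,135 (Priya) > 985 (Vik) > 775 (Sami)
Hana is highest; pays the third-highest bid, $2,135.

Hana pays $2,135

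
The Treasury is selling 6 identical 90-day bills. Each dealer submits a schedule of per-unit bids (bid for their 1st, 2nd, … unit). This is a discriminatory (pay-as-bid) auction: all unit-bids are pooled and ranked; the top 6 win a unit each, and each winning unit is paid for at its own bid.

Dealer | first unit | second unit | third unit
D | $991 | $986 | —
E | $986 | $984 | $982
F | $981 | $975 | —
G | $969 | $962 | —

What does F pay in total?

F pays $981

All unit-bids, highest first — top 6: 991 (D-1), 986 (D-2), 986 (E-1), 984 (E-2), 982 (E-3), 981 (F-1)
Next rejected bid: $975 (not a price — pay-as-bid).
F's winning unit-bids: 981 = $981.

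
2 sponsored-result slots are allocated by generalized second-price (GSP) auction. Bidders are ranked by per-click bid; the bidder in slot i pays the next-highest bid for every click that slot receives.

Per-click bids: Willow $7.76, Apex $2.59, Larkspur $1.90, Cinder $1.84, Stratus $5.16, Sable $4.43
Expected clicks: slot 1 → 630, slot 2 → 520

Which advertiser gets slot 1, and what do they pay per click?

Willow; $5.16 per click

Sorting advertisers: $7.76 (Willow) > $5.16 (Stratus) > $4.43 (Sable) > …
Slot 1 goes to the first-ranked bidder, Willow, who pays the next bid down: $5.16/click.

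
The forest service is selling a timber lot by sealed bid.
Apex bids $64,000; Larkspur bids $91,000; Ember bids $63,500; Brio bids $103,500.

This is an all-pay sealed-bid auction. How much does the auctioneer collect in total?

Total revenue: $322,000

Bids ranked: 103,500 (Brio) > 91,000 (Larkspur) > 64,000 (Apex) > 63,500 (Ember)
Every bidder forfeits their bid regardless of winning.
Revenue = 64,000 + 91,000 + 63,500 + 103,500 = $322,000.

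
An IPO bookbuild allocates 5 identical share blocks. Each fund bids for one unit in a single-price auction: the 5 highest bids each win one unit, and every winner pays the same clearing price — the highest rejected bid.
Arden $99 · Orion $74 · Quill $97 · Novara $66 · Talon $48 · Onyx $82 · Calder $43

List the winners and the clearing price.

Ordering the bids: 99 (Arden), 97 (Quill), 82 (Onyx), 74 (Orion), 66 (Novara), 48 (Talon), 43 (Calder)
Top 5: Arden, Quill, Onyx, Orion, Novara.
First losing bid is Talon's $48, which sets the uniform price.

Arden, Quill, Onyx, Orion, Novara; each pays $48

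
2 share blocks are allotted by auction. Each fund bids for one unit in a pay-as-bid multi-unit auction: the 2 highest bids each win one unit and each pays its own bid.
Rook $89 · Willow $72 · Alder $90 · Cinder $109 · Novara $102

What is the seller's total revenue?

Sorting: 109 (Cinder), 102 (Novara), 90 (Alder), 89 (Rook), …
Winners (2 units): Cinder, Novara.
Total revenue = 109 + 102 = $211.

Total revenue: $211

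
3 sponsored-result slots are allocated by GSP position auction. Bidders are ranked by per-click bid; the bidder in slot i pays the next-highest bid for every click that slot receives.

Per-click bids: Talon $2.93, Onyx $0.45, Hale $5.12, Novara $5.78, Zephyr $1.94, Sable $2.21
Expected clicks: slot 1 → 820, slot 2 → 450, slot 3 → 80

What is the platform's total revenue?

Total revenue: $5693.70

Ranked by bid: $5.78 (Novara) > $5.12 (Hale) > $2.93 (Talon) > $2.21 (Sable) > …
Slot 1: Novara pays $5.12 × 820 = $4198.40
Slot 2: Hale pays $2.93 × 450 = $1318.50
Slot 3: Talon pays $2.21 × 80 = $176.80
Total = $5693.70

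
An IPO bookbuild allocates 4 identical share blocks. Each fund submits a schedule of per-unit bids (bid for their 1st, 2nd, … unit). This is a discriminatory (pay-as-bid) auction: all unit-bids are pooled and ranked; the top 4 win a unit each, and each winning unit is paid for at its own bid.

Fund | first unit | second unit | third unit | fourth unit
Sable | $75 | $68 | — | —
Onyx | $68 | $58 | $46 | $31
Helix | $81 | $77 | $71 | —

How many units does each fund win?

Merging the schedules and taking the best 4: 81 (Helix-1), 77 (Helix-2), 75 (Sable-1), 71 (Helix-3)
Next rejected bid: $68 (not a price — pay-as-bid).
Allocation: Helix 3, Sable 1.

Helix 3, Sable 1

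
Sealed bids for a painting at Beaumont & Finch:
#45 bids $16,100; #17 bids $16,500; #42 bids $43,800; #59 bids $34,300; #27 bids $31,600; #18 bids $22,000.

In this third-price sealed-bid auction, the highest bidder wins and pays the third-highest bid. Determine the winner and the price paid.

Sorting bids: 43,800 (#42) > 34,300 (#59) > 31,600 (#27) > 22,000 (#18) > 16,500 (#17) > 16,100 (#45)
#42 wins; payment is bid #3 in the ranking = $31,600.

#42 pays $31,600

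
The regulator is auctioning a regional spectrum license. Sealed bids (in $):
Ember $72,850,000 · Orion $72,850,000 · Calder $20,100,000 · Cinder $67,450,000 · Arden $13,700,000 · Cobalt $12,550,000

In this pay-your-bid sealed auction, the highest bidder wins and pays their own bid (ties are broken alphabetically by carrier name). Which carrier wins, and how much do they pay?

Ember pays $72,850,000

Sorting bids: 72,850,000 (Ember) > 72,850,000 (Orion) > 67,450,000 (Cinder) > 20,100,000 (Calder) > 13,700,000 (Arden) > 12,550,000 (Cobalt)
Tie at $72,850,000 → Ember wins by tie-break.
Ember has the highest bid and pays exactly that: $72,850,000.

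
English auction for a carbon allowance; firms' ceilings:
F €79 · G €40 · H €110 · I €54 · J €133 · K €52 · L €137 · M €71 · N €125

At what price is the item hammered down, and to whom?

L wins at €133

Limits in order: 137 (L) > 133 (J) > 125 (N) > 110 (H) > 79 (F) > 71 (M) > …
Once the price passes €133, only L is left; the hammer falls at J's limit of €133.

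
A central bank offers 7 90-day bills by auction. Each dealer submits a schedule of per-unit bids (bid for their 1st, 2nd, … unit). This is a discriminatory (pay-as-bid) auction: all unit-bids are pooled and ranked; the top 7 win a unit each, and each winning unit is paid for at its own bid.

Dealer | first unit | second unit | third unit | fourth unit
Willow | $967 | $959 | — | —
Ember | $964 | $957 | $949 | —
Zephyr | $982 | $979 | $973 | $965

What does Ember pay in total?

Merging the schedules and taking the best 7: 982 (Zephyr-1), 979 (Zephyr-2), 973 (Zephyr-3), 967 (Willow-1), 965 (Zephyr-4), 964 (Ember-1), 959 (Willow-2)
Next rejected bid: $957 (not a price — pay-as-bid).
Ember's winning unit-bids: 964 = $964.

Ember pays $964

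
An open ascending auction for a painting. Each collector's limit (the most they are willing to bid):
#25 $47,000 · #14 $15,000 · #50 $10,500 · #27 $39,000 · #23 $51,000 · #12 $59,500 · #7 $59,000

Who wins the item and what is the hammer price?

Rule: the price rises until one bidder remains; the winner pays the price at which the last rival dropped out.
Limits ranked: 59,500 (#12) > 59,000 (#7) > 51,000 (#23) > 47,000 (#25) > 39,000 (#27) > 15,000 (#14) > …
Bidding ends when #7 exits at $59,000; #12 takes it.

#12 wins at $59,000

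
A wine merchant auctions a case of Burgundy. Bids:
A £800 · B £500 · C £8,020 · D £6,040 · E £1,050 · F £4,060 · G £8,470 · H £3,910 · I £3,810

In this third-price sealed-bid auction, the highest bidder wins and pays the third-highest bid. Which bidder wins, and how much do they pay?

Sorting bids: 8,470 (G) > 8,020 (C) > 6,040 (D) > 4,060 (F) > 3,910 (H) > 3,810 (I) > …
G is highest; pays the third-highest bid, £6,040.

G pays £6,040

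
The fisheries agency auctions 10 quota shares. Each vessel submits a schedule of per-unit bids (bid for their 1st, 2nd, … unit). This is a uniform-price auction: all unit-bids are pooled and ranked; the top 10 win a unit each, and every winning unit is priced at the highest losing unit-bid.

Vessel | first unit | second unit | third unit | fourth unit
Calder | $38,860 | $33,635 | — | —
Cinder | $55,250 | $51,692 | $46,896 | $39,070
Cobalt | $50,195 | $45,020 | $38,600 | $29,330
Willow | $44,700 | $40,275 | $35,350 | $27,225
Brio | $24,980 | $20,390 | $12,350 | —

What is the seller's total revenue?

All unit-bids, highest first — top 10: 55,250 (Cinder-1), 51,692 (Cinder-2), 50,195 (Cobalt-1), 46,896 (Cinder-3), 45,020 (Cobalt-2), 44,700 (Willow-1), 40,275 (Willow-2), 39,070 (Cinder-4), 38,860 (Calder-1), 38,600 (Cobalt-3)
The (k+1)-th unit-bid is $35,350.
Allocation: Calder 1, Cinder 4, Cobalt 3, Willow 2. Every unit priced at $35,350.
Revenue = 10 × 35,350 = $353,500.

Total revenue: $353,500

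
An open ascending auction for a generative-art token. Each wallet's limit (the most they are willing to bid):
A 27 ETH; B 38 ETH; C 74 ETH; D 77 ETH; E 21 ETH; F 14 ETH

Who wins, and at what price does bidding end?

Rule: the price rises until one bidder remains; the winner pays the price at which the last rival dropped out.
Sorting limits: 77 (D) > 74 (C) > 38 (B) > 27 (A) > 21 (E) > 14 (F)
Once the price passes 74 ETH, only D is left; the hammer falls at C's limit of 74 ETH.

D wins at 74 ETH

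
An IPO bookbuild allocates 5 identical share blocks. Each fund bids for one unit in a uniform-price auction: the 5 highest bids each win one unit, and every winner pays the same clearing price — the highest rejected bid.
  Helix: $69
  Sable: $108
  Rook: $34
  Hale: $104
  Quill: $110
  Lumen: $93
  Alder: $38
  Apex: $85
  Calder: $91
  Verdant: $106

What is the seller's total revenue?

Total revenue: $455

Bids ranked high→low: 110 (Quill), 108 (Sable), 106 (Verdant), 104 (Hale), 93 (Lumen), 91 (Calder), 85 (Apex), …
The 5 highest are Quill, Sable, Verdant, Hale, Lumen.
First losing bid is Calder's $91, which sets the uniform price.
Total revenue = 5 × $91 = $455.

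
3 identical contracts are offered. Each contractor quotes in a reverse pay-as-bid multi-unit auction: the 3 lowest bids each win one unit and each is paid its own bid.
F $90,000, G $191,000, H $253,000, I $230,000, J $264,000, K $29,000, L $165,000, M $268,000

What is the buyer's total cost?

Bids ranked low→high: 29,000 (K), 90,000 (F), 165,000 (L), 191,000 (G), 230,000 (I), …
Lowest 3: K, F, L.
Total cost = 29,000 + 90,000 + 165,000 = $284,000.

Total cost: $284,000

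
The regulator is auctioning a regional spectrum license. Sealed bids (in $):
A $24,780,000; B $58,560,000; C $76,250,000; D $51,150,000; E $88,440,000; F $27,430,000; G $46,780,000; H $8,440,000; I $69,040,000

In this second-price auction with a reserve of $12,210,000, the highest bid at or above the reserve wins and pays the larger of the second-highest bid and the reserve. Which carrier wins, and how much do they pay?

E pays $76,250,000

Bids in order: 88,440,000 (E) > 76,250,000 (C) > 69,040,000 (I) > 58,560,000 (B) > 51,150,000 (D) > 46,780,000 (G) > …
Highest eligible bid: E at $88,440,000.
Second-highest bid $76,250,000 exceeds the reserve $12,210,000 → payment $76,250,000.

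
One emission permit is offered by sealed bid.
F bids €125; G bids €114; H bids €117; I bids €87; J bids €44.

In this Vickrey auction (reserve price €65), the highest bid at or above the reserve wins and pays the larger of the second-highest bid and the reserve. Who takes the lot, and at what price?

F pays €117

Bids in order: 125 (F) > 117 (H) > 114 (G) > 87 (I) > 44 (J)
Highest eligible bid: F at €125.
max(second-highest €117, reserve €65) = €117; the reserve does not bind.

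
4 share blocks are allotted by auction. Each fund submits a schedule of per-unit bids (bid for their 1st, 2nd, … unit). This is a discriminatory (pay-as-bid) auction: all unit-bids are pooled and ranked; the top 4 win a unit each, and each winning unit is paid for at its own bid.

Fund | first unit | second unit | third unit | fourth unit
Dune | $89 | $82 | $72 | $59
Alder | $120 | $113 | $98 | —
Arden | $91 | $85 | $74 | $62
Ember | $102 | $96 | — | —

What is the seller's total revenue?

Merging the schedules and taking the best 4: 120 (Alder-1), 113 (Alder-2), 102 (Ember-1), 98 (Alder-3)
Next rejected bid: $96 (not a price — pay-as-bid).
Each winning unit pays its own bid.
Revenue = 120 + 113 + 102 + 98 = $433.

Total revenue: $433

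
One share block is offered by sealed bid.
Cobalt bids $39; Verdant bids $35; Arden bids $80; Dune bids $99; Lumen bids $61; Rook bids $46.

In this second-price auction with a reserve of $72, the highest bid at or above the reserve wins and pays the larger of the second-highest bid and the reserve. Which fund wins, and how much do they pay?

Second-price auction with a reserve of $72: the highest bid at or above the reserve wins and pays the larger of the second-highest bid and the reserve.
Bids in order: 99 (Dune) > 80 (Arden) > 61 (Lumen) > 46 (Rook) > 39 (Cobalt) > 35 (Verdant)
Highest eligible bid: Dune at $99.
max(second-highest $80, reserve $72) = $80; the reserve does not bind.

Dune pays $80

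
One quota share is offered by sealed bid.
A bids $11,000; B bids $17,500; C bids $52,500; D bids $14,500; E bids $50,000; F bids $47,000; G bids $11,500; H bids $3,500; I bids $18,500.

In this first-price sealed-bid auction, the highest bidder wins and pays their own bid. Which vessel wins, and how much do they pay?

C pays $52,500

Sorting bids: 52,500 (C) > 50,000 (E) > 47,000 (F) > 18,500 (I) > 17,500 (B) > 14,500 (D) > …
First-price: C pays what they bid, $52,500.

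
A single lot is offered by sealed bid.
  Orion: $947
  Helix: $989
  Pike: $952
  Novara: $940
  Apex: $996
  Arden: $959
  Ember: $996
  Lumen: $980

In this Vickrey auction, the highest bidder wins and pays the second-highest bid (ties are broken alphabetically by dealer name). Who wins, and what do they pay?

Bids in order: 996 (Apex) > 996 (Ember) > 989 (Helix) > 980 (Lumen) > 959 (Arden) > 952 (Pike) > …
Apex and Ember tie at $996; tie-break gives it to Apex.
Second-price: Apex pays Ember's bid of $996.

Apex pays $996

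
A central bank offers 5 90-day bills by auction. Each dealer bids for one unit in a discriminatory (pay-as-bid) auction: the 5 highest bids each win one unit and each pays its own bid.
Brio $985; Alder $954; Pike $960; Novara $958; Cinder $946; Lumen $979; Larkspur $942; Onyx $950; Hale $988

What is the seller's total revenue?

Total revenue: $4,870

Sorting: 988 (Hale), 985 (Brio), 979 (Lumen), 960 (Pike), 958 (Novara), 954 (Alder), 950 (Onyx), …
Top 5: Hale, Brio, Lumen, Pike, Novara.
Total revenue = 988 + 985 + 979 + 960 + 958 = $4,870.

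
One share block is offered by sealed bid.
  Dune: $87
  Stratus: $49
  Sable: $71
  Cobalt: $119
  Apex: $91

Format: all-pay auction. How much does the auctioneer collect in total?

Rule: the highest bidder wins the item, but every bidder pays their own bid.
Bids ranked: 119 (Cobalt) > 91 (Apex) > 87 (Dune) > 71 (Sable) > 49 (Stratus)
Cobalt wins with the top bid; all bids are sunk regardless.
Every bidder forfeits their bid regardless of winning.
Revenue = 87 + 49 + 71 + 119 + 91 = $417.

Total revenue: $417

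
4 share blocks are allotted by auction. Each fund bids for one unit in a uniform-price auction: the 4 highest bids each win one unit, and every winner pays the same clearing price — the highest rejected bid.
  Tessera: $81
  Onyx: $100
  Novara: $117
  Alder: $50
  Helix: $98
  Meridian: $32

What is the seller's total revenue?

Total revenue: $200

Bids ranked high→low: 117 (Novara), 100 (Onyx), 98 (Helix), 81 (Tessera), 50 (Alder), 32 (Meridian)
Winners (4 units): Novara, Onyx, Helix, Tessera.
Highest unsuccessful bid: $50 → clearing price.
Total revenue = 4 × $50 = $200.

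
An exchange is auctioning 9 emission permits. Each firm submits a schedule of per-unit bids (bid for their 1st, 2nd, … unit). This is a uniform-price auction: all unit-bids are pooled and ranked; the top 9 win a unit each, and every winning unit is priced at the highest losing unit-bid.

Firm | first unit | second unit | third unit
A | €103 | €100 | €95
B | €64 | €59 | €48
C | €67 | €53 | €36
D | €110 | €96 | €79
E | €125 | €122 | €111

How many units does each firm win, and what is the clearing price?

All unit-bids, highest first — top 9: 125 (E-1), 122 (E-2), 111 (E-3), 110 (D-1), 103 (A-1), 100 (A-2), 96 (D-2), 95 (A-3), 79 (D-3)
The (k+1)-th unit-bid is €67.
Allocation: A 3, D 3, E 3.

A 3, D 3, E 3; clearing price €67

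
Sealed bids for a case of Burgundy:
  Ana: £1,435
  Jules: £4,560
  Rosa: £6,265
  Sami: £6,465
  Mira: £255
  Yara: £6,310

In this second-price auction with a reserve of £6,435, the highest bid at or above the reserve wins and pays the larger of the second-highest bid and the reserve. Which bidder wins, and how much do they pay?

Sami pays £6,435

Second-price auction with a reserve of £6,435: the highest bid at or above the reserve wins and pays the larger of the second-highest bid and the reserve.
Bids in order: 6,465 (Sami) > 6,310 (Yara) > 6,265 (Rosa) > 4,560 (Jules) > 1,435 (Ana) > 255 (Mira)
Sami has the top bid at or above the reserve (£6,465).
Second-highest bid £6,310 is below the reserve £6,435, so the reserve binds → payment £6,435.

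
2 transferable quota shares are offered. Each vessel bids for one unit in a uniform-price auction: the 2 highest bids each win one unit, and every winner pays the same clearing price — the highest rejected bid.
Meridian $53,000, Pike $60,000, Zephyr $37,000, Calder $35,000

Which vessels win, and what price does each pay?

Sorting: 60,000 (Pike), 53,000 (Meridian), 37,000 (Zephyr), 35,000 (Calder)
Top 2: Pike, Meridian.
Clearing price = highest rejected bid = $37,000.

Pike, Meridian; each pays $37,000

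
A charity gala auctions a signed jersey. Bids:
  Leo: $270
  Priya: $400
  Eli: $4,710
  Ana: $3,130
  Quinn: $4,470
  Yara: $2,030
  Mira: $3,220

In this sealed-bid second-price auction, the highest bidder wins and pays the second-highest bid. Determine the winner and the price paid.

Sealed-bid second-price auction: the highest bidder wins and pays the second-highest bid.
Sorting bids: 4,710 (Eli) > 4,470 (Quinn) > 3,220 (Mira) > 3,130 (Ana) > 2,030 (Yara) > 400 (Priya) > …
Second-price: Eli pays Quinn's bid of $4,470.

Eli pays $4,470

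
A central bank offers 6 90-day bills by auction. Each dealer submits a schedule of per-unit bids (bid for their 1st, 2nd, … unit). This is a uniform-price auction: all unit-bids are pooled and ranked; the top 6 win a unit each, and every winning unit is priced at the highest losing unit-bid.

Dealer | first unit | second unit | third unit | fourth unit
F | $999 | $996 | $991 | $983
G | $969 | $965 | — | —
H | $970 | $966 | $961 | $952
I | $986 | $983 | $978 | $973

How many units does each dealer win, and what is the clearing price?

F 4, I 2; clearing price $978

Pooled unit-bids ranked (top 6): 999 (F-1), 996 (F-2), 991 (F-3), 986 (I-1), 983 (F-4), 983 (I-2)
Highest rejected unit-bid = $978.
Allocation: F 4, I 2.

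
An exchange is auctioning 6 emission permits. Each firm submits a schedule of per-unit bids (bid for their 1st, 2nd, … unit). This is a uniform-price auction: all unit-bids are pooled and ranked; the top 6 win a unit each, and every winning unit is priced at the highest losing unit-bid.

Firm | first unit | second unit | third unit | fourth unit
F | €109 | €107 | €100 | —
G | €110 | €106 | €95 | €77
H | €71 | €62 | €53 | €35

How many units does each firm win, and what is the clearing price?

Merging the schedules and taking the best 6: 110 (G-1), 109 (F-1), 107 (F-2), 106 (G-2), 100 (F-3), 95 (G-3)
The (k+1)-th unit-bid is €77.
Allocation: F 3, G 3.

F 3, G 3; clearing price €77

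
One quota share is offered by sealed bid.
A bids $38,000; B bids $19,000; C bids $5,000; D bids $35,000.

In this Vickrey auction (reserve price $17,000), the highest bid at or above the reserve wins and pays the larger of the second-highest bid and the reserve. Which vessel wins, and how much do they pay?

Vickrey auction (reserve price $17,000): the highest bid at or above the reserve wins and pays the larger of the second-highest bid and the reserve.
Sorting bids: 38,000 (A) > 35,000 (D) > 19,000 (B) > 5,000 (C)
Highest eligible bid: A at $38,000.
Second-highest bid $35,000 exceeds the reserve $17,000 → payment $35,000.

A pays $35,000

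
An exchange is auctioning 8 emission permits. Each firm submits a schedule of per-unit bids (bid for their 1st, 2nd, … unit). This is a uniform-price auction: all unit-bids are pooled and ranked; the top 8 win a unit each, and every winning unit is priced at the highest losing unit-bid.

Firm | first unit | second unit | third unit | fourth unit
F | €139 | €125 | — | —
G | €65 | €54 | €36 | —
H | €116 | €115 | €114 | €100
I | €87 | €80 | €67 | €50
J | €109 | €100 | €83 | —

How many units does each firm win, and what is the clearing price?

F 2, H 4, J 2; clearing price €87

Pooled unit-bids ranked (top 8): 139 (F-1), 125 (F-2), 116 (H-1), 115 (H-2), 114 (H-3), 109 (J-1), 100 (H-4), 100 (J-2)
Highest rejected unit-bid = €87.
Allocation: F 2, H 4, J 2.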